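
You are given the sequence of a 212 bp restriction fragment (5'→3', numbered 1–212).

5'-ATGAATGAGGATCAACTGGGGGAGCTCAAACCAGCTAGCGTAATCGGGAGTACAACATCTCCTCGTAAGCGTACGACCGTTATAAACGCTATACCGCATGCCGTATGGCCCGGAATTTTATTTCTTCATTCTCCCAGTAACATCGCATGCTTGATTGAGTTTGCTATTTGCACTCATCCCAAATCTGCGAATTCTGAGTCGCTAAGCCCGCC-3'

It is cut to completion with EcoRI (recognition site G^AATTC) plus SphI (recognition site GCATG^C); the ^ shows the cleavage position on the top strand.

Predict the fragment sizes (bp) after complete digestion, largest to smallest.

100, 49, 40, 23 bp

The EcoRI site (GAATTC) starts at position 189.
EcoRI cuts after the first base of each site, so after position 189.
SphI sites (GCATGC) start at positions 96, 145.
SphI cuts after base 5 of each site (before the last base), so after positions 100, 149.
Combined cut positions: 100, 149, 189.
Linear molecule, 3 cuts → 4 fragments:
  1–100 → 100 bp
  101–149 → 49 bp
  150–189 → 40 bp
  190–212 → 23 bp
Sorted largest to smallest: 100, 49, 40, 23 bp.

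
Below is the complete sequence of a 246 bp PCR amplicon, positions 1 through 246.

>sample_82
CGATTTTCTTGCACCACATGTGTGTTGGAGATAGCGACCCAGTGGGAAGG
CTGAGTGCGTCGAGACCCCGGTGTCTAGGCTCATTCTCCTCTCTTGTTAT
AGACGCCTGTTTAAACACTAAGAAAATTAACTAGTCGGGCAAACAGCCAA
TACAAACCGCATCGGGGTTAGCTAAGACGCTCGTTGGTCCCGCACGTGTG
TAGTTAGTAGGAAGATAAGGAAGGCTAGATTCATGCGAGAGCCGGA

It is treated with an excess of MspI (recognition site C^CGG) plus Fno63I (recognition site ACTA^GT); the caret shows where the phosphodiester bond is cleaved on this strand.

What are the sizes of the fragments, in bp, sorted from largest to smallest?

MspI sites (CCGG) start at positions 68, 242.
MspI cuts after the first base of each site, so after positions 68, 242.
The Fno63I site (ACTAGT) starts at position 130.
Fno63I cuts after base 4 of each site, so after position 133.
Combined cut positions: 68, 133, 242.
Linear molecule, 3 cuts → 4 fragments:
  1–68 → 68 bp
  69–133 → 65 bp
  134–242 → 109 bp
  243–246 → 4 bp
Sorted largest to smallest: 109, 68, 65, 4 bp.

109, 68, 65, 4 bp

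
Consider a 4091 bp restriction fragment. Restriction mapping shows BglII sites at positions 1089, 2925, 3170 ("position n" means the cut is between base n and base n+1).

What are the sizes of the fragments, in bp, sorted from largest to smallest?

1836, 1089, 921, 245 bp

Linear molecule, 3 cuts → 4 fragments:
  1089 − 0 = 1089 bp
  2925 − 1089 = 1836 bp
  3170 − 2925 = 245 bp
  4091 − 3170 = 921 bp
Sorted largest to smallest: 1836, 1089, 921, 245 bp.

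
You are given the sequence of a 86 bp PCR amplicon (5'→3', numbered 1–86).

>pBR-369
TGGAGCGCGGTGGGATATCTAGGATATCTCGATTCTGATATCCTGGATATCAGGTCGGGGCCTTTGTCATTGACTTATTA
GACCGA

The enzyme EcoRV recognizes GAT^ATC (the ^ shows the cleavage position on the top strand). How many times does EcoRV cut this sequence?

GATATC occurs starting at positions 14, 23, 37, 46.
EcoRV cuts at 4 sites.

4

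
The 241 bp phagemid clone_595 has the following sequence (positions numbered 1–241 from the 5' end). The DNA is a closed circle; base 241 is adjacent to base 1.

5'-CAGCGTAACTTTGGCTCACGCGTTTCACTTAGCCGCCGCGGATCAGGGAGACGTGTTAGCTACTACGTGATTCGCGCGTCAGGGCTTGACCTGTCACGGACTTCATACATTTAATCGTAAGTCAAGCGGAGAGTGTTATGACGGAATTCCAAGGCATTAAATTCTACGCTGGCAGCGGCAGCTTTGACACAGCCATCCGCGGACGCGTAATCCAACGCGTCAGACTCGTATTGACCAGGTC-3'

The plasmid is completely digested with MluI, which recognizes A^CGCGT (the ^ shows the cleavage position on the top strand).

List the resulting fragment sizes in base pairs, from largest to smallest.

185, 44, 12 bp

MluI sites (ACGCGT) start at positions 18, 203, 215.
MluI cuts after the first base of each site, so after positions 18, 203, 215.
Circular molecule, 3 cuts → 3 fragments:
  19–203 → 185 bp
  204–215 → 12 bp
  216–241 then 1–18 → 26 + 18 = 44 bp
Sorted largest to smallest: 185, 44, 12 bp.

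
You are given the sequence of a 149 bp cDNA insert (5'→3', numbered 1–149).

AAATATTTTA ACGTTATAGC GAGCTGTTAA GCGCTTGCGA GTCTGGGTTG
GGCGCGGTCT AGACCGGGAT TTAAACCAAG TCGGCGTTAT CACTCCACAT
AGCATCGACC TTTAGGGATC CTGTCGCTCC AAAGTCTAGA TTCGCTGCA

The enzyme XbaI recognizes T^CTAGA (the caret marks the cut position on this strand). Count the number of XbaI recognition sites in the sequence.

TCTAGA occurs starting at positions 58, 135.
XbaI cuts at 2 sites.

2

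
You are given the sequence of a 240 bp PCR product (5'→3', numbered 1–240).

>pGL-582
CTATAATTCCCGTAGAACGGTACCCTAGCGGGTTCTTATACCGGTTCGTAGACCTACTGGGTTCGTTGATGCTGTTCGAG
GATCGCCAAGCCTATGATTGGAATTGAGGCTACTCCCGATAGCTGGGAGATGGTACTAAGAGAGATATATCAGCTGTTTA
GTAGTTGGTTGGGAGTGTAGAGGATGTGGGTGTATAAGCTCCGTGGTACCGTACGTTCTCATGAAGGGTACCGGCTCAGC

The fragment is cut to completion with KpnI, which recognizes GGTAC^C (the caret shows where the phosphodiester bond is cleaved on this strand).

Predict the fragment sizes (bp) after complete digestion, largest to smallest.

186, 23, 22, 9 bp

KpnI sites (GGTACC) start at positions 19, 205, 227.
KpnI cuts after base 5 of each site (before the last base), so after positions 23, 209, 231.
Linear molecule, 3 cuts → 4 fragments:
  1–23 → 23 bp
  24–209 → 186 bp
  210–231 → 22 bp
  232–240 → 9 bp
Sorted largest to smallest: 186, 23, 22, 9 bp.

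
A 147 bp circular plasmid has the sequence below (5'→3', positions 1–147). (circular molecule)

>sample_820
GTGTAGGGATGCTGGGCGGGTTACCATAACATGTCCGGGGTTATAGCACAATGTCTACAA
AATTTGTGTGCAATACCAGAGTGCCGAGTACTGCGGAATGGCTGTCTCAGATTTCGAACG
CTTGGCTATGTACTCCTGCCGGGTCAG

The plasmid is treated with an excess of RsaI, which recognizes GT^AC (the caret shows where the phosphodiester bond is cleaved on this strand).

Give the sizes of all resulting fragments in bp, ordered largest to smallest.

RsaI sites (GTAC) start at positions 88, 130.
RsaI cuts after base 2 of each site, so after positions 89, 131.
Circular molecule, 2 cuts → 2 fragments:
  90–131 → 42 bp
  132–147 then 1–89 → 16 + 89 = 105 bp
Sorted largest to smallest: 105, 42 bp.

105, 42 bp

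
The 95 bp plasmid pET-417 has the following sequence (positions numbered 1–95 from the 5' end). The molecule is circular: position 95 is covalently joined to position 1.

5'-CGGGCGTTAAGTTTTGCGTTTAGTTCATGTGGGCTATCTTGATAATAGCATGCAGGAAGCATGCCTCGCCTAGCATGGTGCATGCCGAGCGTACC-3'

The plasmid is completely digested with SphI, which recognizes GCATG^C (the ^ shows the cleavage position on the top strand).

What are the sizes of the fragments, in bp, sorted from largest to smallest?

63, 21, 11 bp

SphI sites (GCATGC) start at positions 48, 59, 80.
SphI cuts after base 5 of each site (before the last base), so after positions 52, 63, 84.
Circular molecule, 3 cuts → 3 fragments:
  53–63 → 11 bp
  64–84 → 21 bp
  85–95 then 1–52 → 11 + 52 = 63 bp
Sorted largest to smallest: 63, 21, 11 bp.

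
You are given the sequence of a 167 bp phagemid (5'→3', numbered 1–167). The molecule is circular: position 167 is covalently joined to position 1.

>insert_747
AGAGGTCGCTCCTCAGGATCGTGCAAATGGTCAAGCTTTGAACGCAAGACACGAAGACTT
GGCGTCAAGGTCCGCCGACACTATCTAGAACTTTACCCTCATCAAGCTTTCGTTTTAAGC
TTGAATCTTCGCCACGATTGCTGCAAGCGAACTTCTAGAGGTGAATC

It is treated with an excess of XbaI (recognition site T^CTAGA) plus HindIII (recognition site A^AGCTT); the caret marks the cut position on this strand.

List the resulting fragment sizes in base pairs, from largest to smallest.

XbaI sites (TCTAGA) start at positions 84, 154.
XbaI cuts after the first base of each site, so after positions 84, 154.
HindIII sites (AAGCTT) start at positions 33, 104, 117.
HindIII cuts after the first base of each site, so after positions 33, 104, 117.
Combined cut positions: 33, 84, 104, 117, 154.
Circular molecule, 5 cuts → 5 fragments:
  34–84 → 51 bp
  85–104 → 20 bp
  105–117 → 13 bp
  118–154 → 37 bp
  155–167 then 1–33 → 13 + 33 = 46 bp
Sorted largest to smallest: 51, 46, 37, 20, 13 bp.

51, 46, 37, 20, 13 bp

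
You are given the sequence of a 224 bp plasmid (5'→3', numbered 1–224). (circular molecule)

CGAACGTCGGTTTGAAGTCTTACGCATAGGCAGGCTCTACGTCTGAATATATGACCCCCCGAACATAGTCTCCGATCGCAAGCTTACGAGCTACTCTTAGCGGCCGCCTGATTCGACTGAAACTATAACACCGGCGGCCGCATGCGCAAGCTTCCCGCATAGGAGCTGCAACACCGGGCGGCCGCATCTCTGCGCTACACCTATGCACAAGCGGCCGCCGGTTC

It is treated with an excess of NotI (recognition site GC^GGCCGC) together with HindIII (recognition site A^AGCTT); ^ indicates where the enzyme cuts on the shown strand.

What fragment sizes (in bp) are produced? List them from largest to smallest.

92, 34, 33, 31, 21, 13 bp

NotI sites (GCGGCCGC) start at positions 100, 134, 178, 211.
NotI cuts after base 2 of each site, so after positions 101, 135, 179, 212.
HindIII sites (AAGCTT) start at positions 80, 148.
HindIII cuts after the first base of each site, so after positions 80, 148.
Combined cut positions: 80, 101, 135, 148, 179, 212.
Circular molecule, 6 cuts → 6 fragments:
  81–101 → 21 bp
  102–135 → 34 bp
  136–148 → 13 bp
  149–179 → 31 bp
  180–212 → 33 bp
  213–224 then 1–80 → 12 + 80 = 92 bp
Sorted largest to smallest: 92, 34, 33, 31, 21, 13 bp.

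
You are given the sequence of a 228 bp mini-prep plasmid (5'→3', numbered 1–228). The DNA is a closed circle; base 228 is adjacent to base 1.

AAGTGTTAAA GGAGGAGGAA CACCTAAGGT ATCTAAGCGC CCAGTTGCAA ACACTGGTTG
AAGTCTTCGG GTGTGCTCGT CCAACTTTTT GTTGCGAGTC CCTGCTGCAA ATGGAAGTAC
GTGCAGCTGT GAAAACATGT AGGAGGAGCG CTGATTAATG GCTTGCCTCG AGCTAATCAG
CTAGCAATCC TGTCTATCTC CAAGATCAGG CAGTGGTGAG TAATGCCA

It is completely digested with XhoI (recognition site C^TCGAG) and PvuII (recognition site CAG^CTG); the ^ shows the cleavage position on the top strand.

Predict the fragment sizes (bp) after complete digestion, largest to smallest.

The XhoI site (CTCGAG) starts at position 167.
XhoI cuts after the first base of each site, so after position 167.
The PvuII site (CAGCTG) starts at position 124.
PvuII cuts after base 3 of each site, so after position 126.
Combined cut positions: 126, 167.
Circular molecule, 2 cuts → 2 fragments:
  127–167 → 41 bp
  168–228 then 1–126 → 61 + 126 = 187 bp
Sorted largest to smallest: 187, 41 bp.

187, 41 bp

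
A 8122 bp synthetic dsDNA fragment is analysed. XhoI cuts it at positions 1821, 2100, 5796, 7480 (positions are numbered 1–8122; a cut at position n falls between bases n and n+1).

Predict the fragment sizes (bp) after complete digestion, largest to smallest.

3696, 1821, 1684, 642, 279 bp

Linear molecule, 4 cuts → 5 fragments:
  1821 − 0 = 1821 bp
  2100 − 1821 = 279 bp
  5796 − 2100 = 3696 bp
  7480 − 5796 = 1684 bp
  8122 − 7480 = 642 bp
Sorted largest to smallest: 3696, 1821, 1684, 642, 279 bp.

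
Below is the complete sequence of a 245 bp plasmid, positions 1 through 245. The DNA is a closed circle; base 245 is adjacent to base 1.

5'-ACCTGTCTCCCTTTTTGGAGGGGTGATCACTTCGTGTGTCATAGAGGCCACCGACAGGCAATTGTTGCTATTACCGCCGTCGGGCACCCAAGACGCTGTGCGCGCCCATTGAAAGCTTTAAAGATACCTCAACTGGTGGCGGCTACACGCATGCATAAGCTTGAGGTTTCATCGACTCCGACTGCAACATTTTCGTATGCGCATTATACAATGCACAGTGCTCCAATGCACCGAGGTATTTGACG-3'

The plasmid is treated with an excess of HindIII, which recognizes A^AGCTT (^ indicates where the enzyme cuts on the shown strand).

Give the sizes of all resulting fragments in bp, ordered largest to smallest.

201, 44 bp

HindIII sites (AAGCTT) start at positions 113, 157.
HindIII cuts after the first base of each site, so after positions 113, 157.
Circular molecule, 2 cuts → 2 fragments:
  114–157 → 44 bp
  158–245 then 1–113 → 88 + 113 = 201 bp
Sorted largest to smallest: 201, 44 bp.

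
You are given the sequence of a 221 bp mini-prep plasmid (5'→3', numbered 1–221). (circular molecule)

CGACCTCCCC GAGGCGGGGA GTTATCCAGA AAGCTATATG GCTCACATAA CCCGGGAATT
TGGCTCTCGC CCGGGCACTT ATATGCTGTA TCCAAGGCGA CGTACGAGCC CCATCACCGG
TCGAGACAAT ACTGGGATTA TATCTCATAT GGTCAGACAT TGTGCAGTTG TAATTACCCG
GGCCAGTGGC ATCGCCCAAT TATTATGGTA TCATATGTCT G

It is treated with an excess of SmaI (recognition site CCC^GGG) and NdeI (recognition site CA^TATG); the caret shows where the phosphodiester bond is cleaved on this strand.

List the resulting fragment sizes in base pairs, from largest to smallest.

75, 61, 34, 32, 19 bp

SmaI sites (CCCGGG) start at positions 51, 70, 177.
SmaI cuts after base 3 of each site, so after positions 53, 72, 179.
NdeI sites (CATATG) start at positions 146, 212.
NdeI cuts after base 2 of each site, so after positions 147, 213.
Combined cut positions: 53, 72, 147, 179, 213.
Circular molecule, 5 cuts → 5 fragments:
  54–72 → 19 bp
  73–147 → 75 bp
  148–179 → 32 bp
  180–213 → 34 bp
  214–221 then 1–53 → 8 + 53 = 61 bp
Sorted largest to smallest: 75, 61, 34, 32, 19 bp.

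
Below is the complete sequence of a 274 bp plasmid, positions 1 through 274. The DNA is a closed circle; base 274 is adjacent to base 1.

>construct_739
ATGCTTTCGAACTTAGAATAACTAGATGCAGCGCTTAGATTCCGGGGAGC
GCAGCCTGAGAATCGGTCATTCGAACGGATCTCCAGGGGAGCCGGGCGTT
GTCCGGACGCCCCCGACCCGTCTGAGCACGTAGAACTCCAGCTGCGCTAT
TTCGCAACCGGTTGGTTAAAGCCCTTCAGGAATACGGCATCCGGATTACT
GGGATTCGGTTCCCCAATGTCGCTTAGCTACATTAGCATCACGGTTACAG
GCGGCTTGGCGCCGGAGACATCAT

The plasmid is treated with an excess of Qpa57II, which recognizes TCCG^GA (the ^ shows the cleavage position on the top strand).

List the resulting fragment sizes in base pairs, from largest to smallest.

186, 88 bp

Qpa57II sites (TCCGGA) start at positions 102, 190.
Qpa57II cuts after base 4 of each site, so after positions 105, 193.
Circular molecule, 2 cuts → 2 fragments:
  106–193 → 88 bp
  194–274 then 1–105 → 81 + 105 = 186 bp
Sorted largest to smallest: 186, 88 bp.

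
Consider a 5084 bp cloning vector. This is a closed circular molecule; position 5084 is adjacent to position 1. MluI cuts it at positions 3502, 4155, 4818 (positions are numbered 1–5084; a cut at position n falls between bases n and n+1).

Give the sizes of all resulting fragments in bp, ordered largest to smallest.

Circular molecule, 3 cuts → 3 fragments:
  4155 − 3502 = 653 bp
  4818 − 4155 = 663 bp
  wrap: 5084 − 4818 + 3502 = 3768 bp
Sorted largest to smallest: 3768, 663, 653 bp.

3768, 663, 653 bp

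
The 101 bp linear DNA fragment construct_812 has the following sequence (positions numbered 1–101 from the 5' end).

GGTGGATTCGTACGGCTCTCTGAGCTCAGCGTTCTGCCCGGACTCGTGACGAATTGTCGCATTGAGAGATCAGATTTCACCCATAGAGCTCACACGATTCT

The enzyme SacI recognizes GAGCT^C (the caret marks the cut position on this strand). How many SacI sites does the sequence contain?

2

GAGCTC occurs starting at positions 22, 86.
SacI cuts at 2 sites.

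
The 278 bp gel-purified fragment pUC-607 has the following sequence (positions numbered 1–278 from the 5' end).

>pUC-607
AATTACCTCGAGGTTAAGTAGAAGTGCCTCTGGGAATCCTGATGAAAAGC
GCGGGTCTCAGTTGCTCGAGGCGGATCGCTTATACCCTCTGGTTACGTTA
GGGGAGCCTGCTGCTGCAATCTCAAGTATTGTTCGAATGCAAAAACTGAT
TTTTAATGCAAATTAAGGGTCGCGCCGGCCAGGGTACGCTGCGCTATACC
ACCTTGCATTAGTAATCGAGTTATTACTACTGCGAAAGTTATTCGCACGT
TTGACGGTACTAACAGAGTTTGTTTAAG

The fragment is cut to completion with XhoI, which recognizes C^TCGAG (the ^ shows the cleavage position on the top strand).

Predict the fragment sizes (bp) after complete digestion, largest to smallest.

213, 58, 7 bp

XhoI sites (CTCGAG) start at positions 7, 65.
XhoI cuts after the first base of each site, so after positions 7, 65.
Linear molecule, 2 cuts → 3 fragments:
  1–7 → 7 bp
  8–65 → 58 bp
  66–278 → 213 bp
Sorted largest to smallest: 213, 58, 7 bp.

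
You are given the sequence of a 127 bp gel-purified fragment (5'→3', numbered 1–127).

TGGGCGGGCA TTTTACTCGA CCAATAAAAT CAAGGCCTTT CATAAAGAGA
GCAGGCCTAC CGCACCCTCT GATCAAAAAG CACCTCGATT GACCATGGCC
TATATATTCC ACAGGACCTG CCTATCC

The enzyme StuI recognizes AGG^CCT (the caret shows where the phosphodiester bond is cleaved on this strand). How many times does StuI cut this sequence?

AGGCCT occurs starting at positions 33, 53.
StuI cuts at 2 sites.

2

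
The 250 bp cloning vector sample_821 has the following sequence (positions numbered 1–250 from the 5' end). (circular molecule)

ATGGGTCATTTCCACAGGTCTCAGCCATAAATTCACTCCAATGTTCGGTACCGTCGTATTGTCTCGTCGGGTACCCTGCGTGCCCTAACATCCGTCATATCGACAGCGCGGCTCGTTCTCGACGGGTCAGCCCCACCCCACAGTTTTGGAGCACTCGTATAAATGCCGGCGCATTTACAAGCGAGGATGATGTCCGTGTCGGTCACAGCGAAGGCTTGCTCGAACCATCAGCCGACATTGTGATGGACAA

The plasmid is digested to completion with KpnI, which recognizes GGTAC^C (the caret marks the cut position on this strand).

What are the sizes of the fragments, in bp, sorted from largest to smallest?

KpnI sites (GGTACC) start at positions 47, 70.
KpnI cuts after base 5 of each site (before the last base), so after positions 51, 74.
Circular molecule, 2 cuts → 2 fragments:
  52–74 → 23 bp
  75–250 then 1–51 → 176 + 51 = 227 bp
Sorted largest to smallest: 227, 23 bp.

227, 23 bp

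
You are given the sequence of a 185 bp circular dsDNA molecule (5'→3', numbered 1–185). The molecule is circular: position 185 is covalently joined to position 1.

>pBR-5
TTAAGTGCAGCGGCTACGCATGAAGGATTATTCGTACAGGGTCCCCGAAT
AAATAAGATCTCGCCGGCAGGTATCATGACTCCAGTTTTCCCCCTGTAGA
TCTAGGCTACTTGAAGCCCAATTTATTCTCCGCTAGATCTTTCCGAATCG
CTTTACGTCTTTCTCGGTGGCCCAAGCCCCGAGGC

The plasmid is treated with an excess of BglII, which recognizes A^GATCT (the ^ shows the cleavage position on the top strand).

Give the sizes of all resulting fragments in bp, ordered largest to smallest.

BglII sites (AGATCT) start at positions 56, 98, 135.
BglII cuts after the first base of each site, so after positions 56, 98, 135.
Circular molecule, 3 cuts → 3 fragments:
  57–98 → 42 bp
  99–135 → 37 bp
  136–185 then 1–56 → 50 + 56 = 106 bp
Sorted largest to smallest: 106, 42, 37 bp.

106, 42, 37 bp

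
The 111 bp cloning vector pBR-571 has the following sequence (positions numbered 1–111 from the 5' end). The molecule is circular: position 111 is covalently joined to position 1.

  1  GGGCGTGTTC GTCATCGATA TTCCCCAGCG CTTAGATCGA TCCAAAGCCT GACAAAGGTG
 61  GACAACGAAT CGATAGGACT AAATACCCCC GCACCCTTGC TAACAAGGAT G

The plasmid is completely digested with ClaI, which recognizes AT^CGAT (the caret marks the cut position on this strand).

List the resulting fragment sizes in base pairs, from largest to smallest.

ClaI sites (ATCGAT) start at positions 14, 36, 69.
ClaI cuts after base 2 of each site, so after positions 15, 37, 70.
Circular molecule, 3 cuts → 3 fragments:
  16–37 → 22 bp
  38–70 → 33 bp
  71–111 then 1–15 → 41 + 15 = 56 bp
Sorted largest to smallest: 56, 33, 22 bp.

56, 33, 22 bp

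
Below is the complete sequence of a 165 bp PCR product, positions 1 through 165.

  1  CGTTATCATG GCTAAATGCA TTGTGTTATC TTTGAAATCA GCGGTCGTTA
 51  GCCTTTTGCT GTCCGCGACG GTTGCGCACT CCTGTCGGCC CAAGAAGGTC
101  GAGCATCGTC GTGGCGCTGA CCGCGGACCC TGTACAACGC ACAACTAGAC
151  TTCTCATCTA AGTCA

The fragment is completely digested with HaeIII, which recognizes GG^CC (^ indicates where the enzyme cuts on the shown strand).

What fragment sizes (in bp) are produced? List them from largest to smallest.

88, 77 bp

The HaeIII site (GGCC) starts at position 87.
HaeIII cuts after base 2 of each site, so after position 88.
Linear molecule, 1 cut → 2 fragments:
  1–88 → 88 bp
  89–165 → 77 bp
Sorted largest to smallest: 88, 77 bp.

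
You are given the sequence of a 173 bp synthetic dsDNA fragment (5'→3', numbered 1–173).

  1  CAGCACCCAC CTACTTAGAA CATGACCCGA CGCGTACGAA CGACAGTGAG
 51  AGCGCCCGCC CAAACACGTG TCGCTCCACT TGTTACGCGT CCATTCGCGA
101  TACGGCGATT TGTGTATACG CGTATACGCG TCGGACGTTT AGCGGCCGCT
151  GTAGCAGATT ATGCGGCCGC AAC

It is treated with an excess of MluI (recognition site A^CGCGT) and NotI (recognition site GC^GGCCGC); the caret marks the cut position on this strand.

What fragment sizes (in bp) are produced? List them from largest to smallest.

MluI sites (ACGCGT) start at positions 30, 85, 118, 126.
MluI cuts after the first base of each site, so after positions 30, 85, 118, 126.
NotI sites (GCGGCCGC) start at positions 142, 163.
NotI cuts after base 2 of each site, so after positions 143, 164.
Combined cut positions: 30, 85, 118, 126, 143, 164.
Linear molecule, 6 cuts → 7 fragments:
  1–30 → 30 bp
  31–85 → 55 bp
  86–118 → 33 bp
  119–126 → 8 bp
  127–143 → 17 bp
  144–164 → 21 bp
  165–173 → 9 bp
Sorted largest to smallest: 55, 33, 30, 21, 17, 9, 8 bp.

55, 33, 30, 21, 17, 9, 8 bp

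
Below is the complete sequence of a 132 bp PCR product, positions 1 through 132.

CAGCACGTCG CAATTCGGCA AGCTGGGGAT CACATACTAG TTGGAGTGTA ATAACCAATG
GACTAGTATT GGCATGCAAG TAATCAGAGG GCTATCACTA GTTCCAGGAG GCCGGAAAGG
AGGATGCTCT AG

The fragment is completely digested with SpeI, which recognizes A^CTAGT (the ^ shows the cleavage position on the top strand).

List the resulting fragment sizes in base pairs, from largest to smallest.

36, 35, 35, 26 bp

SpeI sites (ACTAGT) start at positions 36, 62, 97.
SpeI cuts after the first base of each site, so after positions 36, 62, 97.
Linear molecule, 3 cuts → 4 fragments:
  1–36 → 36 bp
  37–62 → 26 bp
  63–97 → 35 bp
  98–132 → 35 bp
Sorted largest to smallest: 36, 35, 35, 26 bp.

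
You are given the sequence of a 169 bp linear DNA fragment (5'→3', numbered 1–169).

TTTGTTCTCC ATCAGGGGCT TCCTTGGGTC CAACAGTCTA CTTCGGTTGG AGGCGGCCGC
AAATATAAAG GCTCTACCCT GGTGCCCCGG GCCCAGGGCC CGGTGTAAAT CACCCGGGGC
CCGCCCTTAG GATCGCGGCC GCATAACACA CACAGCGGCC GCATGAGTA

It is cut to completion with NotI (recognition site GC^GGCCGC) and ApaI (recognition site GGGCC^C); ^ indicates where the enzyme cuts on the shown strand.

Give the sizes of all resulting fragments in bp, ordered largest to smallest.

NotI sites (GCGGCCGC) start at positions 53, 135, 155.
NotI cuts after base 2 of each site, so after positions 54, 136, 156.
ApaI sites (GGGCCC) start at positions 89, 96, 117.
ApaI cuts after base 5 of each site (before the last base), so after positions 93, 100, 121.
Combined cut positions: 54, 93, 100, 121, 136, 156.
Linear molecule, 6 cuts → 7 fragments:
  1–54 → 54 bp
  55–93 → 39 bp
  94–100 → 7 bp
  101–121 → 21 bp
  122–136 → 15 bp
  137–156 → 20 bp
  157–169 → 13 bp
Sorted largest to smallest: 54, 39, 21, 20, 15, 13, 7 bp.

54, 39, 21, 20, 15, 13, 7 bp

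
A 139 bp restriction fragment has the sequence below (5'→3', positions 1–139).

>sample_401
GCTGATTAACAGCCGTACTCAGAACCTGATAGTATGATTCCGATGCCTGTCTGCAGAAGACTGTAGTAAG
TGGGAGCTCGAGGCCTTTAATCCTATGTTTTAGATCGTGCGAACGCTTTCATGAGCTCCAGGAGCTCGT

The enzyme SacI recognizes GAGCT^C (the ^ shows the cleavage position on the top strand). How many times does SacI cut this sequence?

GAGCTC occurs starting at positions 74, 123, 132.
SacI cuts at 3 sites.

3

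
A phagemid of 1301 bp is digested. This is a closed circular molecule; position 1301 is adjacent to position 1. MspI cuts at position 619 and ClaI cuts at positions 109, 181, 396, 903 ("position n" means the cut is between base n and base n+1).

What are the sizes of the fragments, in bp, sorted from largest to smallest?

Combined cut positions (sorted): 109, 181, 396, 619, 903.
Circular molecule, 5 cuts → 5 fragments:
  181 − 109 = 72 bp
  396 − 181 = 215 bp
  619 − 396 = 223 bp
  903 − 619 = 284 bp
  wrap: 1301 − 903 + 109 = 507 bp
Sorted largest to smallest: 507, 284, 223, 215, 72 bp.

507, 284, 223, 215, 72 bp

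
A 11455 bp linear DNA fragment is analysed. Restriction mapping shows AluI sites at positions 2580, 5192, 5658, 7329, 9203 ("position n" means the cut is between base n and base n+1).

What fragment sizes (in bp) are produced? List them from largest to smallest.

2612, 2580, 2252, 1874, 1671, 466 bp

Linear molecule, 5 cuts → 6 fragments:
  2580 − 0 = 2580 bp
  5192 − 2580 = 2612 bp
  5658 − 5192 = 466 bp
  7329 − 5658 = 1671 bp
  9203 − 7329 = 1874 bp
  11455 − 9203 = 2252 bp
Sorted largest to smallest: 2612, 2580, 2252, 1874, 1671, 466 bp.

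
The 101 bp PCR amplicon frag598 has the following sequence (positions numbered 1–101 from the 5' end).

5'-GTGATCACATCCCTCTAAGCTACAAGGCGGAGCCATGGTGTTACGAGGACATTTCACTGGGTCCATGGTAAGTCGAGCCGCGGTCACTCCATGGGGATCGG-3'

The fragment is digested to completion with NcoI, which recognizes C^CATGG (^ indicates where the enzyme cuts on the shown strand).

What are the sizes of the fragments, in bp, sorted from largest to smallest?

NcoI sites (CCATGG) start at positions 33, 63, 89.
NcoI cuts after the first base of each site, so after positions 33, 63, 89.
Linear molecule, 3 cuts → 4 fragments:
  1–33 → 33 bp
  34–63 → 30 bp
  64–89 → 26 bp
  90–101 → 12 bp
Sorted largest to smallest: 33, 30, 26, 12 bp.

33, 30, 26, 12 bp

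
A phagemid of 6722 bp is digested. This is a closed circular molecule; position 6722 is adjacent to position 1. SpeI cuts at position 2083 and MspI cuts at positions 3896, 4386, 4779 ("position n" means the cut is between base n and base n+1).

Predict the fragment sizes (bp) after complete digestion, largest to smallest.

4026, 1813, 490, 393 bp

Combined cut positions (sorted): 2083, 3896, 4386, 4779.
Circular molecule, 4 cuts → 4 fragments:
  3896 − 2083 = 1813 bp
  4386 − 3896 = 490 bp
  4779 − 4386 = 393 bp
  wrap: 6722 − 4779 + 2083 = 4026 bp
Sorted largest to smallest: 4026, 1813, 490, 393 bp.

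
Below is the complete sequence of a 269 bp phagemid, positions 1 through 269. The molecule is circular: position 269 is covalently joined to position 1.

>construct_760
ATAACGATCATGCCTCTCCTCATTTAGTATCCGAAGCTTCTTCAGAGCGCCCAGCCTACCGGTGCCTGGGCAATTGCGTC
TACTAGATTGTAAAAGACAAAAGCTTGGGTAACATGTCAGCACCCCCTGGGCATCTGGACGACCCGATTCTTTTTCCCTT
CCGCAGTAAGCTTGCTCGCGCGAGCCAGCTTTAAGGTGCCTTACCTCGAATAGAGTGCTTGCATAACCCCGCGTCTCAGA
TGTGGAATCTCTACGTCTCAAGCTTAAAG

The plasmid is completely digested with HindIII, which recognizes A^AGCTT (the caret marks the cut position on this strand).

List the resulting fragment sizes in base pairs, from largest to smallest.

HindIII sites (AAGCTT) start at positions 34, 101, 168, 260.
HindIII cuts after the first base of each site, so after positions 34, 101, 168, 260.
Circular molecule, 4 cuts → 4 fragments:
  35–101 → 67 bp
  102–168 → 67 bp
  169–260 → 92 bp
  261–269 then 1–34 → 9 + 34 = 43 bp
Sorted largest to smallest: 92, 67, 67, 43 bp.

92, 67, 67, 43 bp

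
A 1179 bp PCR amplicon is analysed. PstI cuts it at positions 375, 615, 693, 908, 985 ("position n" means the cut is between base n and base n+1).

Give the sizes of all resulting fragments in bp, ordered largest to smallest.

Linear molecule, 5 cuts → 6 fragments:
  375 − 0 = 375 bp
  615 − 375 = 240 bp
  693 − 615 = 78 bp
  908 − 693 = 215 bp
  985 − 908 = 77 bp
  1179 − 985 = 194 bp
Sorted largest to smallest: 375, 240, 215, 194, 78, 77 bp.

375, 240, 215, 194, 78, 77 bp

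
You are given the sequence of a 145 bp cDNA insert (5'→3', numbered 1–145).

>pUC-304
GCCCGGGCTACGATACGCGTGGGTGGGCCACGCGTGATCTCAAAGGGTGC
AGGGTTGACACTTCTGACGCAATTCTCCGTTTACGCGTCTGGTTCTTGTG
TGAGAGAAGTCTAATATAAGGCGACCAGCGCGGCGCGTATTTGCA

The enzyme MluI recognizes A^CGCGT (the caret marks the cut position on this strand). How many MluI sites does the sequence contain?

ACGCGT occurs starting at positions 15, 30, 83.
MluI cuts at 3 sites.

3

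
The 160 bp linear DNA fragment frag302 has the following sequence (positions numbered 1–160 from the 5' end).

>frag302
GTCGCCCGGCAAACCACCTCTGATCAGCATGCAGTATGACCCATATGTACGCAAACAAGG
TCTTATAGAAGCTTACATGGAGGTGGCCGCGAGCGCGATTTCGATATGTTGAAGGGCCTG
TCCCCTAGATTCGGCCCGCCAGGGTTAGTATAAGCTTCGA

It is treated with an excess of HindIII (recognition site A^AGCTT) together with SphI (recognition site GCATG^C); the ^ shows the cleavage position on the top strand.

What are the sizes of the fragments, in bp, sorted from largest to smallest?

83, 38, 31, 8 bp

HindIII sites (AAGCTT) start at positions 69, 152.
HindIII cuts after the first base of each site, so after positions 69, 152.
The SphI site (GCATGC) starts at position 27.
SphI cuts after base 5 of each site (before the last base), so after position 31.
Combined cut positions: 31, 69, 152.
Linear molecule, 3 cuts → 4 fragments:
  1–31 → 31 bp
  32–69 → 38 bp
  70–152 → 83 bp
  153–160 → 8 bp
Sorted largest to smallest: 83, 38, 31, 8 bp.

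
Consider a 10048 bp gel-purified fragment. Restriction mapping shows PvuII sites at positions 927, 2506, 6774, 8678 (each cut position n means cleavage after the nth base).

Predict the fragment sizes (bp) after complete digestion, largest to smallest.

4268, 1904, 1579, 1370, 927 bp

Linear molecule, 4 cuts → 5 fragments:
  927 − 0 = 927 bp
  2506 − 927 = 1579 bp
  6774 − 2506 = 4268 bp
  8678 − 6774 = 1904 bp
  10048 − 8678 = 1370 bp
Sorted largest to smallest: 4268, 1904, 1579, 1370, 927 bp.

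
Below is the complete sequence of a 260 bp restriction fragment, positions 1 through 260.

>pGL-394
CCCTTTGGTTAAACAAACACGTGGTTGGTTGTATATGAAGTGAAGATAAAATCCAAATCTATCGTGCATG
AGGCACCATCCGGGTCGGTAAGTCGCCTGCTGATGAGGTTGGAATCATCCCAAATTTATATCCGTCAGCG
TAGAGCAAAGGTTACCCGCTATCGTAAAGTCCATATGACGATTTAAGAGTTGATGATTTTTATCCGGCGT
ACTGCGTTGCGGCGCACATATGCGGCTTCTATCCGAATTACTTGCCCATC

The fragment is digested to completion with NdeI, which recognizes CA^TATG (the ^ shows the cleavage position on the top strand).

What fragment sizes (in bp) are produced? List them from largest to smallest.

173, 55, 32 bp

NdeI sites (CATATG) start at positions 172, 227.
NdeI cuts after base 2 of each site, so after positions 173, 228.
Linear molecule, 2 cuts → 3 fragments:
  1–173 → 173 bp
  174–228 → 55 bp
  229–260 → 32 bp
Sorted largest to smallest: 173, 55, 32 bp.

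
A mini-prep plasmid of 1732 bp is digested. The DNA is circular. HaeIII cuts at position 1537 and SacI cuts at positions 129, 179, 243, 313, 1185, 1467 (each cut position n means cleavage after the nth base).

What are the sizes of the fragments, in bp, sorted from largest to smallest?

872, 324, 282, 70, 70, 64, 50 bp

Combined cut positions (sorted): 129, 179, 243, 313, 1185, 1467, 1537.
Circular molecule, 7 cuts → 7 fragments:
  179 − 129 = 50 bp
  243 − 179 = 64 bp
  313 − 243 = 70 bp
  1185 − 313 = 872 bp
  1467 − 1185 = 282 bp
  1537 − 1467 = 70 bp
  wrap: 1732 − 1537 + 129 = 324 bp
Sorted largest to smallest: 872, 324, 282, 70, 70, 64, 50 bp.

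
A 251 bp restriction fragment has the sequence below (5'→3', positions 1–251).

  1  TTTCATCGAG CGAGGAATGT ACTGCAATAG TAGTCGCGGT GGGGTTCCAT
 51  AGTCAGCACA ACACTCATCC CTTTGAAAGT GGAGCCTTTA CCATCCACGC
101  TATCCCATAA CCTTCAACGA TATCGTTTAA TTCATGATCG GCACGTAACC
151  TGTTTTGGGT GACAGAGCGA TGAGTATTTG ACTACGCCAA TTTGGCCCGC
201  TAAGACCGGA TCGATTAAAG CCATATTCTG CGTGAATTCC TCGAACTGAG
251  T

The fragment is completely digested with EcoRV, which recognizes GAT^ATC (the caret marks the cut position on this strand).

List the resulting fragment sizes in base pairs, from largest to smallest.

The EcoRV site (GATATC) starts at position 119.
EcoRV cuts after base 3 of each site, so after position 121.
Linear molecule, 1 cut → 2 fragments:
  1–121 → 121 bp
  122–251 → 130 bp
Sorted largest to smallest: 130, 121 bp.

130, 121 bp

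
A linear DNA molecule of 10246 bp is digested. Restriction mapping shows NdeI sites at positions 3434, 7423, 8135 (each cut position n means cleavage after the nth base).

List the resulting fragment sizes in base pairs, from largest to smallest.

Linear molecule, 3 cuts → 4 fragments:
  3434 − 0 = 3434 bp
  7423 − 3434 = 3989 bp
  8135 − 7423 = 712 bp
  10246 − 8135 = 2111 bp
Sorted largest to smallest: 3989, 3434, 2111, 712 bp.

3989, 3434, 2111, 712 bp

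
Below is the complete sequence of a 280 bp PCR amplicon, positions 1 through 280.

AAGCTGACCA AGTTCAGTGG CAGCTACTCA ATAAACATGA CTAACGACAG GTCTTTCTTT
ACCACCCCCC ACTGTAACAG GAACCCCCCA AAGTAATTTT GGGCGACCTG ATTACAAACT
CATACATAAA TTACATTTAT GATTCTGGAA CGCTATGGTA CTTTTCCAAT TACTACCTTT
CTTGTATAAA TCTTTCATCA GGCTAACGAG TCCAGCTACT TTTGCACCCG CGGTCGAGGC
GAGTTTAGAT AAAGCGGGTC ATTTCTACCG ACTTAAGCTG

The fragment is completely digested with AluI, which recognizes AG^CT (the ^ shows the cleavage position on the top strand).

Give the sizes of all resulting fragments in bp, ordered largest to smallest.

192, 62, 20, 3, 3 bp

AluI sites (AGCT) start at positions 2, 22, 214, 276.
AluI cuts after base 2 of each site, so after positions 3, 23, 215, 277.
Linear molecule, 4 cuts → 5 fragments:
  1–3 → 3 bp
  4–23 → 20 bp
  24–215 → 192 bp
  216–277 → 62 bp
  278–280 → 3 bp
Sorted largest to smallest: 192, 62, 20, 3, 3 bp.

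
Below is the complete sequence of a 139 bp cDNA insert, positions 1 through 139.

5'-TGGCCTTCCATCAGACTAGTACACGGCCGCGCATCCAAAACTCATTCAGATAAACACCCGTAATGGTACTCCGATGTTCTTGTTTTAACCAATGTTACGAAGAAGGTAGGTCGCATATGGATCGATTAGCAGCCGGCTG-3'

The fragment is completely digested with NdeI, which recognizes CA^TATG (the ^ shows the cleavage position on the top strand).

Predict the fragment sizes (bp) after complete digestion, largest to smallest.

115, 24 bp

The NdeI site (CATATG) starts at position 114.
NdeI cuts after base 2 of each site, so after position 115.
Linear molecule, 1 cut → 2 fragments:
  1–115 → 115 bp
  116–139 → 24 bp
Sorted largest to smallest: 115, 24 bp.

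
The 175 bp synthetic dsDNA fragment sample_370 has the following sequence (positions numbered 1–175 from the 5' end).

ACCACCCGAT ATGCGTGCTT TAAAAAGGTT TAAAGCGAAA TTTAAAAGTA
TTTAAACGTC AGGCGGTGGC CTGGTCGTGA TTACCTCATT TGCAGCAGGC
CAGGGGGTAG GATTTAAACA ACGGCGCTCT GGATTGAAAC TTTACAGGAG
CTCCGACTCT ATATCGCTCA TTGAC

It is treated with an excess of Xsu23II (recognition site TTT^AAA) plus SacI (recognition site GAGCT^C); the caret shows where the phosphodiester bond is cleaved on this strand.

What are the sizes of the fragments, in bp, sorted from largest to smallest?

62, 37, 23, 21, 12, 10, 10 bp

Xsu23II sites (TTTAAA) start at positions 19, 29, 41, 51, 113.
Xsu23II cuts after base 3 of each site, so after positions 21, 31, 43, 53, 115.
The SacI site (GAGCTC) starts at position 148.
SacI cuts after base 5 of each site (before the last base), so after position 152.
Combined cut positions: 21, 31, 43, 53, 115, 152.
Linear molecule, 6 cuts → 7 fragments:
  1–21 → 21 bp
  22–31 → 10 bp
  32–43 → 12 bp
  44–53 → 10 bp
  54–115 → 62 bp
  116–152 → 37 bp
  153–175 → 23 bp
Sorted largest to smallest: 62, 37, 23, 21, 12, 10, 10 bp.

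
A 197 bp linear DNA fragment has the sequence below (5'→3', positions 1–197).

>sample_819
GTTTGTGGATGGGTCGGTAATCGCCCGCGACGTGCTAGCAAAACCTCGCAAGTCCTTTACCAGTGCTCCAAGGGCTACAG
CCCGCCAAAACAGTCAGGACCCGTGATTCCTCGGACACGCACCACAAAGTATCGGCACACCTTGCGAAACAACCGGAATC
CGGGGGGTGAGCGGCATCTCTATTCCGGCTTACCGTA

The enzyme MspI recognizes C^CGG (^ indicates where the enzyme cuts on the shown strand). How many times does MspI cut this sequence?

CCGG occurs starting at positions 153, 160, 185.
MspI cuts at 3 sites.

3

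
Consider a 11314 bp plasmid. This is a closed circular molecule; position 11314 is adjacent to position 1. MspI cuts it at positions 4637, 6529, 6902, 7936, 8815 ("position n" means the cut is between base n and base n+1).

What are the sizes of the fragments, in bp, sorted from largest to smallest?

Circular molecule, 5 cuts → 5 fragments:
  6529 − 4637 = 1892 bp
  6902 − 6529 = 373 bp
  7936 − 6902 = 1034 bp
  8815 − 7936 = 879 bp
  wrap: 11314 − 8815 + 4637 = 7136 bp
Sorted largest to smallest: 7136, 1892, 1034, 879, 373 bp.

7136, 1892, 1034, 879, 373 bp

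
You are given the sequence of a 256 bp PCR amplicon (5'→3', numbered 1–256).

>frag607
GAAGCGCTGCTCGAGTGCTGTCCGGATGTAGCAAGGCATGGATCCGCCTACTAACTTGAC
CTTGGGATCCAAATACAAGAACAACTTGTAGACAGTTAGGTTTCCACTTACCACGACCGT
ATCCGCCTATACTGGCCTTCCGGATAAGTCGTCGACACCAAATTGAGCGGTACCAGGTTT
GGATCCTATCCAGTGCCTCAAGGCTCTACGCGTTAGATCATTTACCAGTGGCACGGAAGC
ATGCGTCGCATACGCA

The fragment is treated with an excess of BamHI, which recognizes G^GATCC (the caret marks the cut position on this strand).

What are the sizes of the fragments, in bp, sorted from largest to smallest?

116, 75, 40, 25 bp

BamHI sites (GGATCC) start at positions 40, 65, 181.
BamHI cuts after the first base of each site, so after positions 40, 65, 181.
Linear molecule, 3 cuts → 4 fragments:
  1–40 → 40 bp
  41–65 → 25 bp
  66–181 → 116 bp
  182–256 → 75 bp
Sorted largest to smallest: 116, 75, 40, 25 bp.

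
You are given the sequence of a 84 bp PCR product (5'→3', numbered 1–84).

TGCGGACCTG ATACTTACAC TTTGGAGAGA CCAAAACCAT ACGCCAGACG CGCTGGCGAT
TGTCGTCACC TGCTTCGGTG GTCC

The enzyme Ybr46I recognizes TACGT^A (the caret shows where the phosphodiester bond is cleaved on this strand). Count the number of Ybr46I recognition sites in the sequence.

0

No occurrence of TACGTA is present in the sequence.
Ybr46I does not cut: 0 sites.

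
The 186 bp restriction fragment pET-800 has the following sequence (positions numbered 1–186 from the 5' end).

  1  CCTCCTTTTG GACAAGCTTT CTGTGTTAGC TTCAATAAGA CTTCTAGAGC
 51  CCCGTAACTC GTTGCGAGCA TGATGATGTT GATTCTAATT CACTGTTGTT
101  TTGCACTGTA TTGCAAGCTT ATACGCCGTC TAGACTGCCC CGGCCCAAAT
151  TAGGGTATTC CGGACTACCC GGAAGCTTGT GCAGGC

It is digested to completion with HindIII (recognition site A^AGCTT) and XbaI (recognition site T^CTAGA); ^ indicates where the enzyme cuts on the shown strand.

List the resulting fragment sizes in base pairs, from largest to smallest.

72, 44, 29, 14, 14, 13 bp

HindIII sites (AAGCTT) start at positions 14, 115, 173.
HindIII cuts after the first base of each site, so after positions 14, 115, 173.
XbaI sites (TCTAGA) start at positions 43, 129.
XbaI cuts after the first base of each site, so after positions 43, 129.
Combined cut positions: 14, 43, 115, 129, 173.
Linear molecule, 5 cuts → 6 fragments:
  1–14 → 14 bp
  15–43 → 29 bp
  44–115 → 72 bp
  116–129 → 14 bp
  130–173 → 44 bp
  174–186 → 13 bp
Sorted largest to smallest: 72, 44, 29, 14, 14, 13 bp.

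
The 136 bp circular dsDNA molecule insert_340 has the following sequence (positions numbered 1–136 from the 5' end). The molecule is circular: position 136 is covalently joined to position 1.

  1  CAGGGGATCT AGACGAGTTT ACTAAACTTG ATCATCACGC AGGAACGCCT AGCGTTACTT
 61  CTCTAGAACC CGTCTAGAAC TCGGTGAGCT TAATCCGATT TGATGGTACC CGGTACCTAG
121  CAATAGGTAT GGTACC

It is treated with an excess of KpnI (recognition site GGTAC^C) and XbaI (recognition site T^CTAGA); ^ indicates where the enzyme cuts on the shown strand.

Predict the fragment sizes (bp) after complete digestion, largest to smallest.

54, 36, 19, 11, 9, 7 bp

KpnI sites (GGTACC) start at positions 105, 112, 131.
KpnI cuts after base 5 of each site (before the last base), so after positions 109, 116, 135.
XbaI sites (TCTAGA) start at positions 8, 62, 73.
XbaI cuts after the first base of each site, so after positions 8, 62, 73.
Combined cut positions: 8, 62, 73, 109, 116, 135.
Circular molecule, 6 cuts → 6 fragments:
  9–62 → 54 bp
  63–73 → 11 bp
  74–109 → 36 bp
  110–116 → 7 bp
  117–135 → 19 bp
  136–136 then 1–8 → 1 + 8 = 9 bp
Sorted largest to smallest: 54, 36, 19, 11, 9, 7 bp.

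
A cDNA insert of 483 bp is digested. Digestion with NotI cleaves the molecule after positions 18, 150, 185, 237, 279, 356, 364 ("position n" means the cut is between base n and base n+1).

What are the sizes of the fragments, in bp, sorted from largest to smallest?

132, 119, 77, 52, 42, 35, 18, 8 bp

Linear molecule, 7 cuts → 8 fragments:
  18 − 0 = 18 bp
  150 − 18 = 132 bp
  185 − 150 = 35 bp
  237 − 185 = 52 bp
  279 − 237 = 42 bp
  356 − 279 = 77 bp
  364 − 356 = 8 bp
  483 − 364 = 119 bp
Sorted largest to smallest: 132, 119, 77, 52, 42, 35, 18, 8 bp.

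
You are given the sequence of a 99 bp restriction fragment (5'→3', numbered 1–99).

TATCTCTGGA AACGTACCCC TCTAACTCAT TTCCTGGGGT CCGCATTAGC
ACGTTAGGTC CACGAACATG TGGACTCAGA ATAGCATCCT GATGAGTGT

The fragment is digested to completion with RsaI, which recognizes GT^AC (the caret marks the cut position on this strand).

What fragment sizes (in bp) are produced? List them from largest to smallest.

84, 15 bp

The RsaI site (GTAC) starts at position 14.
RsaI cuts after base 2 of each site, so after position 15.
Linear molecule, 1 cut → 2 fragments:
  1–15 → 15 bp
  16–99 → 84 bp
Sorted largest to smallest: 84, 15 bp.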